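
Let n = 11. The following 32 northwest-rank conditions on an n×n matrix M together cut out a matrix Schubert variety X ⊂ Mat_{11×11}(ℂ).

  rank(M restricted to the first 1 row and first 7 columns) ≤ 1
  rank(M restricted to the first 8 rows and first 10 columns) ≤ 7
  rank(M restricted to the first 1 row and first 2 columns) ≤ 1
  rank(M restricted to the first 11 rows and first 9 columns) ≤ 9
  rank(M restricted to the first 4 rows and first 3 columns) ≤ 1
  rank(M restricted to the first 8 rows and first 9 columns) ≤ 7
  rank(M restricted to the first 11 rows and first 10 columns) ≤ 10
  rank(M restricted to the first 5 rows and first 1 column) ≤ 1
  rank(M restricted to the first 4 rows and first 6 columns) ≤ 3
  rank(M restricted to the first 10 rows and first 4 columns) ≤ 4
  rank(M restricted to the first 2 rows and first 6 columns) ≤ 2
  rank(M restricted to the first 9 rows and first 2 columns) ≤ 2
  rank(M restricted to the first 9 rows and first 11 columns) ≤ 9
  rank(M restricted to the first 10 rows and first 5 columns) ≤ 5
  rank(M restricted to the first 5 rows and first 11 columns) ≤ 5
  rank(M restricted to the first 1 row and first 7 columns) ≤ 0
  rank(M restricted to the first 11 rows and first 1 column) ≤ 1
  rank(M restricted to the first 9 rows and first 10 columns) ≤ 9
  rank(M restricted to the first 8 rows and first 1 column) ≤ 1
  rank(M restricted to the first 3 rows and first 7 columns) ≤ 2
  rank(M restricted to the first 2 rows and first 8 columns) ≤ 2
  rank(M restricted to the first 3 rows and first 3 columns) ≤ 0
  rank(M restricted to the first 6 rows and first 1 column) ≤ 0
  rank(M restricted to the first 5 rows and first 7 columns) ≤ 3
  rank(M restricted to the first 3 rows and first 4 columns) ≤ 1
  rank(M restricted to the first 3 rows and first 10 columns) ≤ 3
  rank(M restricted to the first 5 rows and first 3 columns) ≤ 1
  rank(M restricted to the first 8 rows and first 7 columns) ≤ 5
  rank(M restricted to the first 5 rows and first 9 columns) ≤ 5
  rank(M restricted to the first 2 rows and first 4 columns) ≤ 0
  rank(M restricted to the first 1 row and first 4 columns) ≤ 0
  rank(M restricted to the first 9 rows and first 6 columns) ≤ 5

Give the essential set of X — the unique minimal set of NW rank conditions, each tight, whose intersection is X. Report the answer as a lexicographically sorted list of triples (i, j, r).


Computing R[i][j] = min implied NW-rank bound (n=11, 32 conditions):

  R[1]: 0  0  0  0  0  0  0  1  1  1  1
  R[2]: 0  0  0  0  1  1  1  2  2  2  2
  R[3]: 0  0  0  1  2  2  2  3  3  3  3
  R[4]: 0  1  1  2  3  3  3  4  4  4  4
  R[5]: 0  1  1  2  3  3  3  4  5  5  5
  R[6]: 0  1  2  3  4  4  4  5  6  6  6
  R[7]: 1  2  3  4  5  5  5  6  7  7  7
  R[8]: 1  2  3  4  5  5  5  6  7  7  8
  R[9]: 1  2  3  4  5  5  6  7  8  8  9
  R[10]: 1  2  3  4  5  6  7  8  9  9  10
  R[11]: 1  2  3  4  5  6  7  8  9  10  11

reading off 1-entries of Δ²R: w = (8, 5, 4, 2, 9, 3, 1, 11, 7, 6, 10).

Fulton essential set (9 of the 24 Rothe cells):

[(1, 7, 0), (2, 4, 0), (3, 3, 0), (5, 3, 1), (5, 7, 3), (6, 1, 0), (8, 7, 5), (8, 10, 7), (9, 6, 5)]


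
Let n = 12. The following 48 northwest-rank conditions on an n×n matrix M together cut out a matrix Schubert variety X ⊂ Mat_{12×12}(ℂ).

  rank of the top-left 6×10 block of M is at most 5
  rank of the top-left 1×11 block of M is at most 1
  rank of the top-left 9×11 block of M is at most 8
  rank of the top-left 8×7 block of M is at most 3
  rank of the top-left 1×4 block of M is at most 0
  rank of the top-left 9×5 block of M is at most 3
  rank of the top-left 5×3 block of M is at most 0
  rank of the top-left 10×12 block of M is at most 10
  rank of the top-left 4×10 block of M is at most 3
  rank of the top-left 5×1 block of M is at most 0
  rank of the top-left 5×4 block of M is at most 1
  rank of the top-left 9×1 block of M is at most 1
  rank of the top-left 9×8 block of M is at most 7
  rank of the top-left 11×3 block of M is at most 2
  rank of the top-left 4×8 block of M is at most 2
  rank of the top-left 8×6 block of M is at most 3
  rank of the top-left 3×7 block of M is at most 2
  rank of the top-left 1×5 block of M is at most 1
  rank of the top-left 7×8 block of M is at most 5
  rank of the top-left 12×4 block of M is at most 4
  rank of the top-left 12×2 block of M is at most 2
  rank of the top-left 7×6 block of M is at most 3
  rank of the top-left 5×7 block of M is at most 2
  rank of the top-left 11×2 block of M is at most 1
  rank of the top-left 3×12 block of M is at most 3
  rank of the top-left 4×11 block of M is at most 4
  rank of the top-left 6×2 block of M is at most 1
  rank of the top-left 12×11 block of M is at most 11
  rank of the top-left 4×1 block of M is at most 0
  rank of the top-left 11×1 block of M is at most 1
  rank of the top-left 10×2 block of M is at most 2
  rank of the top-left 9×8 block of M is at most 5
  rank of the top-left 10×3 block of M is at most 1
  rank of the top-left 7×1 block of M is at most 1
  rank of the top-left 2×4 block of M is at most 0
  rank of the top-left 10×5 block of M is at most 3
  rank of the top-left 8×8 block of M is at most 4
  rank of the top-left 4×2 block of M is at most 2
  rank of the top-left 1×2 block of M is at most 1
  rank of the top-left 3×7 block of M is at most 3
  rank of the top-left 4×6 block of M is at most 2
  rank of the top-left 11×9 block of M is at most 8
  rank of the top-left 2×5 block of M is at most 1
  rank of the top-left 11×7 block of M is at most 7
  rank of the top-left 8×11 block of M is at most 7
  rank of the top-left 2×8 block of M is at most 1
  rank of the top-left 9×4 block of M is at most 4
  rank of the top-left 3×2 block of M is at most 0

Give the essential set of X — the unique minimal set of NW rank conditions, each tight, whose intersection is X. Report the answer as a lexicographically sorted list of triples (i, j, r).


Rank table r_w(12×12) implied by the 48 constraints:

  i=1: 0 0 0 0 1 1 1 1 1 1 1 1
  i=2: 0 0 0 0 1 1 1 1 2 2 2 2
  i=3: 0 0 0 1 2 2 2 2 3 3 3 3
  i=4: 0 0 0 1 2 2 2 2 3 3 4 4
  i=5: 0 0 0 1 2 2 2 3 4 4 5 5
  i=6: 1 1 1 2 3 3 3 4 5 5 6 6
  i=7: 1 1 1 2 3 3 3 4 5 6 7 7
  i=8: 1 1 1 2 3 3 3 4 5 6 7 8
  i=9: 1 1 1 2 3 4 4 5 6 7 8 9
  i=10: 1 1 1 2 3 4 5 6 7 8 9 10
  i=11: 1 1 2 3 4 5 6 7 8 9 10 11
  i=12: 1 2 3 4 5 6 7 8 9 10 11 12

so w = (5, 9, 4, 11, 8, 1, 10, 12, 6, 7, 3, 2).

9 SE-corners of the 39-cell Rothe diagram give Ess(w):

[(2, 4, 0), (2, 8, 1), (4, 8, 2), (4, 10, 3), (5, 3, 0), (5, 7, 2), (8, 7, 3), (10, 3, 1), (11, 2, 1)]


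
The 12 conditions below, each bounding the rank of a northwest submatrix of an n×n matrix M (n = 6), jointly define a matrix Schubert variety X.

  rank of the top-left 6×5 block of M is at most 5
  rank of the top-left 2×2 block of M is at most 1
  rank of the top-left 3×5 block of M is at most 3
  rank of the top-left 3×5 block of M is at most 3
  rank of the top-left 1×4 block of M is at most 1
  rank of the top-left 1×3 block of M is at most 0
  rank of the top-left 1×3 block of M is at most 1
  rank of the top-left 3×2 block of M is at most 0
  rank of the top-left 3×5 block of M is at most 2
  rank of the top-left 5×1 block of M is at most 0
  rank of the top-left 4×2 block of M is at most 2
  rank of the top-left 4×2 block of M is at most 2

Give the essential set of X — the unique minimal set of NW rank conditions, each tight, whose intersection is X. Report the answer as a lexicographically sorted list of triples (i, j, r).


Computing R[i][j] = min implied NW-rank bound (n=6, 12 conditions):

  R[1]: 0 | 0 | 0 | 1 | 1 | 1
  R[2]: 0 | 0 | 1 | 2 | 2 | 2
  R[3]: 0 | 0 | 1 | 2 | 2 | 3
  R[4]: 0 | 1 | 2 | 3 | 3 | 4
  R[5]: 0 | 1 | 2 | 3 | 4 | 5
  R[6]: 1 | 2 | 3 | 4 | 5 | 6

hence w(1..6) = (4, 3, 6, 2, 5, 1).

ℓ(w)=10; the 4 essential cells (i,j,r):

[(1, 3, 0), (3, 2, 0), (3, 5, 2), (5, 1, 0)]


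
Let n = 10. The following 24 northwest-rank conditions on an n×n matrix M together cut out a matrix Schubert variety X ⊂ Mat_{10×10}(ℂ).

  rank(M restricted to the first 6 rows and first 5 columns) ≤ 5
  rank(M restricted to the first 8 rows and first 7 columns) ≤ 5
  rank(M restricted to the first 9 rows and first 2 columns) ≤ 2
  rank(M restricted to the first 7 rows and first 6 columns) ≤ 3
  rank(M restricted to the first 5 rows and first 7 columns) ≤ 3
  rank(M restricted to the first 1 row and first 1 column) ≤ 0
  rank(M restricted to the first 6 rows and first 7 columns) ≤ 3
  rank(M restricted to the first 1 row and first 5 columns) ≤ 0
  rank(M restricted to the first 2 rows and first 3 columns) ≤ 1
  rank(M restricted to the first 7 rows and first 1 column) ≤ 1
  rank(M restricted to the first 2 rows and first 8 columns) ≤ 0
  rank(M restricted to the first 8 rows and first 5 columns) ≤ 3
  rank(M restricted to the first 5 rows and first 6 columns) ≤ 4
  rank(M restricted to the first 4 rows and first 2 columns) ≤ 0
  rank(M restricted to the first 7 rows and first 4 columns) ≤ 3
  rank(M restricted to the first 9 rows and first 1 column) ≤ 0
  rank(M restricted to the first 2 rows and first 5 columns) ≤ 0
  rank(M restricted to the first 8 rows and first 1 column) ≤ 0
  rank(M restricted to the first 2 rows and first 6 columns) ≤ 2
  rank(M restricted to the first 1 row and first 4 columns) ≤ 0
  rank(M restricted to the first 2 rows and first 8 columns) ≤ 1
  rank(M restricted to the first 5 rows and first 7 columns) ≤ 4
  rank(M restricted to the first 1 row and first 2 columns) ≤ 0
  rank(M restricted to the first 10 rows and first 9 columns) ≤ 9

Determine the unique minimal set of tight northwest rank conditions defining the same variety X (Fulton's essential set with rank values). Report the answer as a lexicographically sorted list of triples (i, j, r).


Rank table r_w(10×10) implied by the 24 constraints:

  row 1: 0, 0, 0, 0, 0, 0, 0, 0, 1, 1
  row 2: 0, 0, 0, 0, 0, 0, 0, 0, 1, 2
  row 3: 0, 0, 1, 1, 1, 1, 1, 1, 2, 3
  row 4: 0, 0, 1, 2, 2, 2, 2, 2, 3, 4
  row 5: 0, 1, 2, 3, 3, 3, 3, 3, 4, 5
  row 6: 0, 1, 2, 3, 3, 3, 3, 4, 5, 6
  row 7: 0, 1, 2, 3, 3, 3, 4, 5, 6, 7
  row 8: 0, 1, 2, 3, 3, 4, 5, 6, 7, 8
  row 9: 0, 1, 2, 3, 4, 5, 6, 7, 8, 9
  row 10: 1, 2, 3, 4, 5, 6, 7, 8, 9, 10

second differences of R give the permutation w = (9, 10, 3, 4, 2, 8, 7, 6, 5, 1).

Fulton essential set (6 of the 31 Rothe cells):

[(2, 8, 0), (4, 2, 0), (6, 7, 3), (7, 6, 3), (8, 5, 3), (9, 1, 0)]


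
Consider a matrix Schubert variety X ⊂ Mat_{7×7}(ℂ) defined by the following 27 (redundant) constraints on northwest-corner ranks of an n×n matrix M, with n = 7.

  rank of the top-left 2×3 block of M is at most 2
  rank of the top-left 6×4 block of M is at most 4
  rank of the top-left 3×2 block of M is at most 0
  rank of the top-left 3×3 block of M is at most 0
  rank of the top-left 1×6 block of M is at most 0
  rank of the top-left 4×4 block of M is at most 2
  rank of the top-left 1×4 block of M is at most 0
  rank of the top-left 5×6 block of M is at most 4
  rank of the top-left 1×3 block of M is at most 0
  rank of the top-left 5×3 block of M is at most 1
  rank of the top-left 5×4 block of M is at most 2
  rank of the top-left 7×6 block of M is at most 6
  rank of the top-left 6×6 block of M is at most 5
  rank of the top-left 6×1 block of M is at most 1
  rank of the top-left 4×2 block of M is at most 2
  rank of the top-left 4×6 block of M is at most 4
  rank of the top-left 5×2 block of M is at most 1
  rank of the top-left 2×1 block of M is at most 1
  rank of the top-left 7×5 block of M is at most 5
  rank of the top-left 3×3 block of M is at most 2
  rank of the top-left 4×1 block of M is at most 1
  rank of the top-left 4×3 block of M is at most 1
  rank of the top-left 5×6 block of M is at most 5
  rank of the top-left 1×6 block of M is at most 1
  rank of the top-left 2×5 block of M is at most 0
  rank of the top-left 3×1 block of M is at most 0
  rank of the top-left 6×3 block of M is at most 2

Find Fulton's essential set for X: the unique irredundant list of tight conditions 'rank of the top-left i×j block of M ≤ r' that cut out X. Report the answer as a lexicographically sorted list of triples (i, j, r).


The tightest implied rank at each (i,j), from the 27 conditions:

  R[1]: 0, 0, 0, 0, 0, 0, 1
  R[2]: 0, 0, 0, 0, 0, 1, 2
  R[3]: 0, 0, 0, 1, 1, 2, 3
  R[4]: 1, 1, 1, 2, 2, 3, 4
  R[5]: 1, 1, 1, 2, 3, 4, 5
  R[6]: 1, 2, 2, 3, 4, 5, 6
  R[7]: 1, 2, 3, 4, 5, 6, 7

second differences of R give the permutation w = (7, 6, 4, 1, 5, 2, 3).

Rothe diagram D(w) (16 cells), 4 SE-corners (essential conditions):

[(1, 6, 0), (2, 5, 0), (3, 3, 0), (5, 3, 1)]


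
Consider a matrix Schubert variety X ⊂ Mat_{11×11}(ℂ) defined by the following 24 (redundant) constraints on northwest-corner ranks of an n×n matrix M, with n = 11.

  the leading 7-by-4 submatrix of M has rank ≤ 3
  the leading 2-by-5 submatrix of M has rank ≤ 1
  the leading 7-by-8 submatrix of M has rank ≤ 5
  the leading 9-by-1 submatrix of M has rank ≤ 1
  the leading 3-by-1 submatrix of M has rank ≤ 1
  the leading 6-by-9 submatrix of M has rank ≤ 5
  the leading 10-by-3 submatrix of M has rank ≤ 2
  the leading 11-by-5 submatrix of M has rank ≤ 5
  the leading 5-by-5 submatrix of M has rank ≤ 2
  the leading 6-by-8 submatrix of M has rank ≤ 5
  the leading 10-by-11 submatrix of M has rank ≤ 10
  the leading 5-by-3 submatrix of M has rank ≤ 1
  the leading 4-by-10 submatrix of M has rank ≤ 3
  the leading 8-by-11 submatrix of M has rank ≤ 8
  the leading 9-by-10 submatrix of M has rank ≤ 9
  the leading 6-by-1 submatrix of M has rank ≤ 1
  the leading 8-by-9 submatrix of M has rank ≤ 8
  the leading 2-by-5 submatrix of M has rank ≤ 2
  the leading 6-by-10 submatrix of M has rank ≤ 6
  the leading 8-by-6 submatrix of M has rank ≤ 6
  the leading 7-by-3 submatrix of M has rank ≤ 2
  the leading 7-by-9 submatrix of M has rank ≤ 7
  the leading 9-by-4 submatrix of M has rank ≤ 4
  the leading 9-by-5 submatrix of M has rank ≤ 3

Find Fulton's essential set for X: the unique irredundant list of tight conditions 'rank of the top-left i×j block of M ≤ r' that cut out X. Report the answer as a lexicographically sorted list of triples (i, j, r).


Propagating the 24 rank bounds to every northwest block:

  1  1  1  1  1  1  1  1  1  1  1
  1  1  1  1  1  2  2  2  2  2  2
  1  1  1  2  2  3  3  3  3  3  3
  1  1  1  2  2  3  3  3  3  3  4
  1  1  1  2  2  3  4  4  4  4  5
  1  2  2  3  3  4  5  5  5  5  6
  1  2  2  3  3  4  5  5  6  6  7
  1  2  2  3  3  4  5  6  7  7  8
  1  2  2  3  3  4  5  6  7  8  9
  1  2  2  3  4  5  6  7  8  9  10
  1  2  3  4  5  6  7  8  9  10  11

second differences of R give the permutation w = (1, 6, 4, 11, 7, 2, 9, 8, 10, 5, 3).

D(w) has 24 cells with 7 SE-corners; essential set:

[(2, 5, 1), (4, 10, 3), (5, 3, 1), (5, 5, 2), (7, 8, 5), (9, 5, 3), (10, 3, 2)]


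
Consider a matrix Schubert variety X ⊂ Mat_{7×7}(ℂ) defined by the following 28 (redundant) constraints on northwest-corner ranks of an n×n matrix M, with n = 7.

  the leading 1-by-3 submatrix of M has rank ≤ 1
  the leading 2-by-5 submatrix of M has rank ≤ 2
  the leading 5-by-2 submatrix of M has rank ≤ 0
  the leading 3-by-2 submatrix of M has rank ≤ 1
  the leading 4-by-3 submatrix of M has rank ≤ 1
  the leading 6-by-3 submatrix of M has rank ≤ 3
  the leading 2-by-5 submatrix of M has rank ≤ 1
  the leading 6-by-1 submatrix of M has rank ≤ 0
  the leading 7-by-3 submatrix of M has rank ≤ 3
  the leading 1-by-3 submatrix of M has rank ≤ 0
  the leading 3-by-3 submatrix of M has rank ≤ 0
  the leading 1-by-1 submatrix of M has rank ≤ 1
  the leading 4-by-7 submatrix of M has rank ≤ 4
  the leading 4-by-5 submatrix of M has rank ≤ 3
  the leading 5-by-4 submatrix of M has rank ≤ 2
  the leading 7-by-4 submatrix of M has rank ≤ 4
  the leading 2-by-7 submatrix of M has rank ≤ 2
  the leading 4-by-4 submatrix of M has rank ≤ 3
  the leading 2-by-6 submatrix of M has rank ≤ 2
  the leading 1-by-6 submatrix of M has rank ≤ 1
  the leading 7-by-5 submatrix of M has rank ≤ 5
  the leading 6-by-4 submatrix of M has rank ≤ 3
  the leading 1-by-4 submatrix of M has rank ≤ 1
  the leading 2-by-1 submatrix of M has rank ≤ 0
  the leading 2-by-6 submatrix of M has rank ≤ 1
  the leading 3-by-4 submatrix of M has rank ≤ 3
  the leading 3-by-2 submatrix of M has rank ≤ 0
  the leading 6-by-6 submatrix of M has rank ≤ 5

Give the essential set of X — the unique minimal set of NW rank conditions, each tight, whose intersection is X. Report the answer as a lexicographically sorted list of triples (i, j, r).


Recovering R(i,j) via the rank-extension bound from the 28 conditions:

  i=1: 0 0 0 1 1 1 1
  i=2: 0 0 0 1 1 1 2
  i=3: 0 0 0 1 2 2 3
  i=4: 0 0 1 2 3 3 4
  i=5: 0 0 1 2 3 4 5
  i=6: 0 1 2 3 4 5 6
  i=7: 1 2 3 4 5 6 7

so w = (4, 7, 5, 3, 6, 2, 1).

|D(w)|=16, |Ess(w)|=4:

[(2, 6, 1), (3, 3, 0), (5, 2, 0), (6, 1, 0)]


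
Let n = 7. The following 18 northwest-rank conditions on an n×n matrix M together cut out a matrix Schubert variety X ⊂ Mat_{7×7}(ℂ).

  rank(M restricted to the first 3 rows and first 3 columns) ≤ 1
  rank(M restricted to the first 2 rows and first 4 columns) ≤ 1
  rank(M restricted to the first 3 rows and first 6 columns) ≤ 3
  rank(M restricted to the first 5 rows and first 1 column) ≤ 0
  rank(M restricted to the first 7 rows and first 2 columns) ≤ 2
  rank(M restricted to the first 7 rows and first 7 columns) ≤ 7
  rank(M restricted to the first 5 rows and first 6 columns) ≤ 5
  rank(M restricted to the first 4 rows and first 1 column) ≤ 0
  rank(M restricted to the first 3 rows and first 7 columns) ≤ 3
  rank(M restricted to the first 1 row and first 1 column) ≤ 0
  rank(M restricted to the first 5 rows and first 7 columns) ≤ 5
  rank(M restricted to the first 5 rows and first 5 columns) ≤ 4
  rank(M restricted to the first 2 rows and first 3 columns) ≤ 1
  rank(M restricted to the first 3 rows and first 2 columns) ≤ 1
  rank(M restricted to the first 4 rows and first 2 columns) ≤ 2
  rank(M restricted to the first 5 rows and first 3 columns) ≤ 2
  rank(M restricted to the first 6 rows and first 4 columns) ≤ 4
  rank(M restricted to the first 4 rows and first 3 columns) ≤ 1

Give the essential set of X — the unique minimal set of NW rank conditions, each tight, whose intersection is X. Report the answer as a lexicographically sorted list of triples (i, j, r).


Propagating the 18 rank bounds to every northwest block:

  0, 1, 1, 1, 1, 1, 1
  0, 1, 1, 1, 2, 2, 2
  0, 1, 1, 2, 3, 3, 3
  0, 1, 1, 2, 3, 4, 4
  0, 1, 2, 3, 4, 5, 5
  1, 2, 3, 4, 5, 6, 6
  1, 2, 3, 4, 5, 6, 7

second differences of R give the permutation w = (2, 5, 4, 6, 3, 1, 7).

D(w) has 9 cells with 3 SE-corners; essential set:

[(2, 4, 1), (4, 3, 1), (5, 1, 0)]


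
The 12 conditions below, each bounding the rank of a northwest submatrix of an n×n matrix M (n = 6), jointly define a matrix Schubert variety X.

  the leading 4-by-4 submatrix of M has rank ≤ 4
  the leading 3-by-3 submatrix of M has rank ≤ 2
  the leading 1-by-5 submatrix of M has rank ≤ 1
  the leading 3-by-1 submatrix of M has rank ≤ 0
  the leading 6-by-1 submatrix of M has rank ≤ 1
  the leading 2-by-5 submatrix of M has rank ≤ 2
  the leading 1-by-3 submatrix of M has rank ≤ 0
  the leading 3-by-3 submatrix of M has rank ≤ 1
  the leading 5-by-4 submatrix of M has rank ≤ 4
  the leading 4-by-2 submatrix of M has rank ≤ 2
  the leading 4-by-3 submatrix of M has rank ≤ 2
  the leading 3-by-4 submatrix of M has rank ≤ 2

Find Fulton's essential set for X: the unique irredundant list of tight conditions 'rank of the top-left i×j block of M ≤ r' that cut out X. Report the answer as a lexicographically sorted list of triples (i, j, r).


The tightest implied rank at each (i,j), from the 12 conditions:

  R[1]: 0 | 0 | 0 | 1 | 1 | 1
  R[2]: 0 | 1 | 1 | 2 | 2 | 2
  R[3]: 0 | 1 | 1 | 2 | 3 | 3
  R[4]: 1 | 2 | 2 | 3 | 4 | 4
  R[5]: 1 | 2 | 3 | 4 | 5 | 5
  R[6]: 1 | 2 | 3 | 4 | 5 | 6

giving w = (4, 2, 5, 1, 3, 6) via Δ²R.

Rothe diagram D(w) (6 cells), 3 SE-corners (essential conditions):

[(1, 3, 0), (3, 1, 0), (3, 3, 1)]


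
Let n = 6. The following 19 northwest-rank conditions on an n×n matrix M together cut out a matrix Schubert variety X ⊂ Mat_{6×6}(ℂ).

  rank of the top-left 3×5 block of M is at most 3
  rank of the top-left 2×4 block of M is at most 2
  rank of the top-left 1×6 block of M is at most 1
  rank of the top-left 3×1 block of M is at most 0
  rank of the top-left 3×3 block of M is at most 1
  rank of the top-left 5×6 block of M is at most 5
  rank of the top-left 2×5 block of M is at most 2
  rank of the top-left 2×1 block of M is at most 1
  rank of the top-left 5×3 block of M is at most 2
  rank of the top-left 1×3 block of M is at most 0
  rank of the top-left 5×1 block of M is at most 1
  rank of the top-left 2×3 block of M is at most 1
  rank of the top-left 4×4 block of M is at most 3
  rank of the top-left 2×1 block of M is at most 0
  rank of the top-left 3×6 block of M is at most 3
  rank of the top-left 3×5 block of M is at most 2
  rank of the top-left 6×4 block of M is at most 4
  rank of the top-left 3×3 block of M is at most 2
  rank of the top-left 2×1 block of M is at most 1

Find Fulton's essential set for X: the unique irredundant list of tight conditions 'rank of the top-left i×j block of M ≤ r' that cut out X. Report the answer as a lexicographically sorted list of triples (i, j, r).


The tightest implied rank at each (i,j), from the 19 conditions:

  i=1: 0, 0, 0, 1, 1, 1
  i=2: 0, 1, 1, 2, 2, 2
  i=3: 0, 1, 1, 2, 2, 3
  i=4: 1, 2, 2, 3, 3, 4
  i=5: 1, 2, 2, 3, 4, 5
  i=6: 1, 2, 3, 4, 5, 6

so w = (4, 2, 6, 1, 5, 3).

ℓ(w)=8; the 5 essential cells (i,j,r):

[(1, 3, 0), (3, 1, 0), (3, 3, 1), (3, 5, 2), (5, 3, 2)]


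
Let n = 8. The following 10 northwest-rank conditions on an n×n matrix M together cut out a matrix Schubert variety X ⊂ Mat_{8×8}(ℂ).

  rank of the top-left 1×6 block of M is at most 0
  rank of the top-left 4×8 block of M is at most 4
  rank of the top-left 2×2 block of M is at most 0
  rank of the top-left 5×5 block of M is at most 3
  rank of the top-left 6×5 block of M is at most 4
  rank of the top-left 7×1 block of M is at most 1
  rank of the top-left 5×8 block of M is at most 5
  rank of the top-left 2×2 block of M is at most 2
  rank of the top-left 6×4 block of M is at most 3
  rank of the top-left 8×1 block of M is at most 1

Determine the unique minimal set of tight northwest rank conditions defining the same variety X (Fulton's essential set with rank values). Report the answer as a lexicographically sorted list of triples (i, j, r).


Propagating the 10 rank bounds to every northwest block:

  i=1: 0, 0, 0, 0, 0, 0, 1, 1
  i=2: 0, 0, 1, 1, 1, 1, 2, 2
  i=3: 1, 1, 2, 2, 2, 2, 3, 3
  i=4: 1, 2, 3, 3, 3, 3, 4, 4
  i=5: 1, 2, 3, 3, 3, 4, 5, 5
  i=6: 1, 2, 3, 3, 4, 5, 6, 6
  i=7: 1, 2, 3, 4, 5, 6, 7, 7
  i=8: 1, 2, 3, 4, 5, 6, 7, 8

the unique w with this rank table is (7, 3, 1, 2, 6, 5, 4, 8).

|D(w)|=11, |Ess(w)|=4:

[(1, 6, 0), (2, 2, 0), (5, 5, 3), (6, 4, 3)]


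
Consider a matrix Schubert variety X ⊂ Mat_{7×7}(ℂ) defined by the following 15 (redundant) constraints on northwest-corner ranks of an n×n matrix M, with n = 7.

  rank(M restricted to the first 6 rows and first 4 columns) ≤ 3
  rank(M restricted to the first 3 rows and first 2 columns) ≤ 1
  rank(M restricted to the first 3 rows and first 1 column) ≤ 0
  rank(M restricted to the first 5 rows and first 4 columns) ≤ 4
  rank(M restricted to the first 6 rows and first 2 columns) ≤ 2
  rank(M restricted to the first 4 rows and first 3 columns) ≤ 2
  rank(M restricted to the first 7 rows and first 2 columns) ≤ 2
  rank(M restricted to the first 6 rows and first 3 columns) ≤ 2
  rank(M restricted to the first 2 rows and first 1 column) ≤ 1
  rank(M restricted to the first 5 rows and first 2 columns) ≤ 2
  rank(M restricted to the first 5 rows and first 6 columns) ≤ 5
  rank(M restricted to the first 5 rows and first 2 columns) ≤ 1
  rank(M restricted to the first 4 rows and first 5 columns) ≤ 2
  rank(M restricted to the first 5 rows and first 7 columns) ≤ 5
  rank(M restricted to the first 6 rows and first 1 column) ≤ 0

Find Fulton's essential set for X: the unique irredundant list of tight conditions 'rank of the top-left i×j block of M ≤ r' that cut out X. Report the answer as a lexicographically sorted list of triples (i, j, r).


The tightest implied rank at each (i,j), from the 15 conditions:

  i=1: 0  1  1  1  1  1  1
  i=2: 0  1  2  2  2  2  2
  i=3: 0  1  2  2  2  3  3
  i=4: 0  1  2  2  2  3  4
  i=5: 0  1  2  3  3  4  5
  i=6: 0  1  2  3  4  5  6
  i=7: 1  2  3  4  5  6  7

giving w = (2, 3, 6, 7, 4, 5, 1) via Δ²R.

|D(w)|=10, |Ess(w)|=2:

[(4, 5, 2), (6, 1, 0)]


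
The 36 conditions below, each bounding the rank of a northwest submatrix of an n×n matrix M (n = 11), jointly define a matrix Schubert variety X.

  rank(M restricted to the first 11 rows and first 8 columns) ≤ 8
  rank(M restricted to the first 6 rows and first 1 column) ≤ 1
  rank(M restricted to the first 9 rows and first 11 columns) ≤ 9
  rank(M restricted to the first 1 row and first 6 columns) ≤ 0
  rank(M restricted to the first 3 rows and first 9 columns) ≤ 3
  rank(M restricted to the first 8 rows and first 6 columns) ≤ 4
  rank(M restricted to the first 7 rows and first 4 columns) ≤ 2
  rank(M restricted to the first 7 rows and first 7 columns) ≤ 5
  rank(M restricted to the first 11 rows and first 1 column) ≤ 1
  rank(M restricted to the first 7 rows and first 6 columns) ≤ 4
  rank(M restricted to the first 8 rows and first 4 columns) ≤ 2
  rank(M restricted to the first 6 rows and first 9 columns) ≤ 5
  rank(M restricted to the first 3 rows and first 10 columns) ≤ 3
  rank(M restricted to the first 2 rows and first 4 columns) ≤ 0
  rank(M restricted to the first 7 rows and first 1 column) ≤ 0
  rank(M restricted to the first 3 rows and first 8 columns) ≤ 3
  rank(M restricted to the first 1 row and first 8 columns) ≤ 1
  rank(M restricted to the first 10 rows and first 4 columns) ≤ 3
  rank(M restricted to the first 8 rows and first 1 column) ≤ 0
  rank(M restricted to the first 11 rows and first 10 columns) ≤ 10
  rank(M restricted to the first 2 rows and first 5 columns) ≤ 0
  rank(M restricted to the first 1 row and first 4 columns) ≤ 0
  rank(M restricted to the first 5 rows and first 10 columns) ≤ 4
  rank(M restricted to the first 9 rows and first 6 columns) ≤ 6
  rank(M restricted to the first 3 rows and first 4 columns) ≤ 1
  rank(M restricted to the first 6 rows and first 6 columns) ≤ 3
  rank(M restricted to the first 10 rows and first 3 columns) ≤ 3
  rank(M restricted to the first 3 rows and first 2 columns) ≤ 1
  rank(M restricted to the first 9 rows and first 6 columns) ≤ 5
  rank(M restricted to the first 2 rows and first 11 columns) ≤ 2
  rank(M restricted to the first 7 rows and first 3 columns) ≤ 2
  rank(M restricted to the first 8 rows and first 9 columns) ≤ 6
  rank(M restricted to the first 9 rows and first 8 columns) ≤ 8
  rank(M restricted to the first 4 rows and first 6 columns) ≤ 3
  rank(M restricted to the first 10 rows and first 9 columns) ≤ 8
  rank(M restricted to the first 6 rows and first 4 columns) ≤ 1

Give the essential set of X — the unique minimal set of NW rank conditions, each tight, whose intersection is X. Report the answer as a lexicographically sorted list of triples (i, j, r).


Propagating the 36 rank bounds to every northwest block:

  row 1: 0, 0, 0, 0, 0, 0, 1, 1, 1, 1, 1
  row 2: 0, 0, 0, 0, 0, 1, 2, 2, 2, 2, 2
  row 3: 0, 1, 1, 1, 1, 2, 3, 3, 3, 3, 3
  row 4: 0, 1, 1, 1, 2, 3, 4, 4, 4, 4, 4
  row 5: 0, 1, 1, 1, 2, 3, 4, 4, 4, 4, 5
  row 6: 0, 1, 1, 1, 2, 3, 4, 5, 5, 5, 6
  row 7: 0, 1, 2, 2, 3, 4, 5, 6, 6, 6, 7
  row 8: 0, 1, 2, 2, 3, 4, 5, 6, 6, 7, 8
  row 9: 1, 2, 3, 3, 4, 5, 6, 7, 7, 8, 9
  row 10: 1, 2, 3, 3, 4, 5, 6, 7, 8, 9, 10
  row 11: 1, 2, 3, 4, 5, 6, 7, 8, 9, 10, 11

so w = (7, 6, 2, 5, 11, 8, 3, 10, 1, 9, 4).

8 SE-corners of the 29-cell Rothe diagram give Ess(w):

[(1, 6, 0), (2, 5, 0), (5, 10, 4), (6, 4, 1), (8, 1, 0), (8, 4, 2), (8, 9, 6), (10, 4, 3)]


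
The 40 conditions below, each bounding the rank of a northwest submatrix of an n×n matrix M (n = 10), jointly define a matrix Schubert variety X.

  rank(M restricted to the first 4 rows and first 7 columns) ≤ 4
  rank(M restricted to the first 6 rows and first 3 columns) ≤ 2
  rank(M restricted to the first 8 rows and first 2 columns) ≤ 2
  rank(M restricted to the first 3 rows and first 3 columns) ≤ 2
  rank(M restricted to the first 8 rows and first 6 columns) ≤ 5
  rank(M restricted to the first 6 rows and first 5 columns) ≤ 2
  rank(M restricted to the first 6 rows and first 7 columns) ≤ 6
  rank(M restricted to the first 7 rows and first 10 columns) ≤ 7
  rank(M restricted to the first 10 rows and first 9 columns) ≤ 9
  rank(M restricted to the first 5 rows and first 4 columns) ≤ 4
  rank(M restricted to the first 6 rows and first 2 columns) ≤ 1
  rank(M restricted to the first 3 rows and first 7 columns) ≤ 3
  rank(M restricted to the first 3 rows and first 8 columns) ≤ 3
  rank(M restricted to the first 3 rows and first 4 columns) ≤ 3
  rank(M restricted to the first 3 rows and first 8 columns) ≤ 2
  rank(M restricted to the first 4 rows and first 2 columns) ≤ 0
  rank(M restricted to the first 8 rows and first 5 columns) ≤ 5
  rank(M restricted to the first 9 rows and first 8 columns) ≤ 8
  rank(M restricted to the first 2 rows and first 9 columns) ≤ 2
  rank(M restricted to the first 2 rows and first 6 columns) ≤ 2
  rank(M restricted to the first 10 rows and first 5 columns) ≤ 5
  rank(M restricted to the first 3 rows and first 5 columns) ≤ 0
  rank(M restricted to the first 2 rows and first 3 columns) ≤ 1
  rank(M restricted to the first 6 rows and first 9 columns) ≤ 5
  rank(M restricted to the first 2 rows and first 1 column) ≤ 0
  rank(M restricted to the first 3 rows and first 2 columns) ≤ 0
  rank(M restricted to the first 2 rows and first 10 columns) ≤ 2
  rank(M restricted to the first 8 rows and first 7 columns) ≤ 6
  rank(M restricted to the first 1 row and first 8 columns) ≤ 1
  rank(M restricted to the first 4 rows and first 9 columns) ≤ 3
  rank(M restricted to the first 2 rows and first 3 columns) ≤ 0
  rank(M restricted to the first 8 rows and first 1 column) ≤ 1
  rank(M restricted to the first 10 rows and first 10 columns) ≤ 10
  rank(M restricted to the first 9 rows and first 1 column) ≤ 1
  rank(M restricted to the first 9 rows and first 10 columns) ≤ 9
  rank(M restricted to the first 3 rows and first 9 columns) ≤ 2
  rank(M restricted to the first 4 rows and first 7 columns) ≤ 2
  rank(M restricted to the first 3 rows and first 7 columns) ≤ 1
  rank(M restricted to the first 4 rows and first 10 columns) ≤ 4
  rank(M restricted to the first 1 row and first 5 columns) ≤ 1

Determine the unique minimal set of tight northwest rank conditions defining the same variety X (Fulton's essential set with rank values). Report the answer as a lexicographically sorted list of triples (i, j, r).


Recovering R(i,j) via the rank-extension bound from the 40 conditions:

  i=1: 0  0  0  0  0  1  1  1  1  1
  i=2: 0  0  0  0  0  1  1  2  2  2
  i=3: 0  0  0  0  0  1  1  2  2  3
  i=4: 0  0  1  1  1  2  2  3  3  4
  i=5: 1  1  2  2  2  3  3  4  4  5
  i=6: 1  1  2  2  2  3  4  5  5  6
  i=7: 1  2  3  3  3  4  5  6  6  7
  i=8: 1  2  3  4  4  5  6  7  7  8
  i=9: 1  2  3  4  5  6  7  8  8  9
  i=10: 1  2  3  4  5  6  7  8  9  10

giving w = (6, 8, 10, 3, 1, 7, 2, 4, 5, 9) via Δ²R.

|D(w)|=23, |Ess(w)|=6:

[(3, 5, 0), (3, 7, 1), (3, 9, 2), (4, 2, 0), (6, 2, 1), (6, 5, 2)]


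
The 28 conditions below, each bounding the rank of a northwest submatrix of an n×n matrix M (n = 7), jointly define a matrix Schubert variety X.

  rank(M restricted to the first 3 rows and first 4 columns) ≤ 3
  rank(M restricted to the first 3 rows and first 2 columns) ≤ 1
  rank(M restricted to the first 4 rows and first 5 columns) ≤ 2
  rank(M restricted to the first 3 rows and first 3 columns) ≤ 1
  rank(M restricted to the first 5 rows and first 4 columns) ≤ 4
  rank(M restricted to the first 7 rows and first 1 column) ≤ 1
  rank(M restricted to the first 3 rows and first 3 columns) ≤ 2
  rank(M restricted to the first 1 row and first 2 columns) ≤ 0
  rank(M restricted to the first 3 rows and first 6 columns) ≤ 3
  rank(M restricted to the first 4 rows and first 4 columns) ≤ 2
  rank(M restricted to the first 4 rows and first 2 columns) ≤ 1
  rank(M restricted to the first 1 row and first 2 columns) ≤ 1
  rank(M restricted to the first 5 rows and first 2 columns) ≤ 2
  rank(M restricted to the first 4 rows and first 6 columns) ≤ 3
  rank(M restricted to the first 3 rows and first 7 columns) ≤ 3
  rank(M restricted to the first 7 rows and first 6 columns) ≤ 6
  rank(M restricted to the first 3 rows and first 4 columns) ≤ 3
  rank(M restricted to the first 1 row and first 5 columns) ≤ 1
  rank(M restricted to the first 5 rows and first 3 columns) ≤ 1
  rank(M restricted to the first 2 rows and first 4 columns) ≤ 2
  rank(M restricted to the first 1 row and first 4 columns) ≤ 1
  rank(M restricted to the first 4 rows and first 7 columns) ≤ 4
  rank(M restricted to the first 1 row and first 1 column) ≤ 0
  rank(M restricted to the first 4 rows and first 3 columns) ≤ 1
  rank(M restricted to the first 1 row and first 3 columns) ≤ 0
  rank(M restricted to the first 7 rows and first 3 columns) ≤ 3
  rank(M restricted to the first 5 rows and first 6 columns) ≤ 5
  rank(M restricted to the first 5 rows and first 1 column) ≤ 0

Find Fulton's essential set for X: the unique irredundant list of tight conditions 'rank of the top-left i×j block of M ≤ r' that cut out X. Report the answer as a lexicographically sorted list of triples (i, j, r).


Computing R[i][j] = min implied NW-rank bound (n=7, 28 conditions):

  R[1]: 0, 0, 0, 1, 1, 1, 1
  R[2]: 0, 1, 1, 2, 2, 2, 2
  R[3]: 0, 1, 1, 2, 2, 3, 3
  R[4]: 0, 1, 1, 2, 2, 3, 4
  R[5]: 0, 1, 1, 2, 3, 4, 5
  R[6]: 1, 2, 2, 3, 4, 5, 6
  R[7]: 1, 2, 3, 4, 5, 6, 7

hence w(1..7) = (4, 2, 6, 7, 5, 1, 3).

ℓ(w)=12; the 4 essential cells (i,j,r):

[(1, 3, 0), (4, 5, 2), (5, 1, 0), (5, 3, 1)]


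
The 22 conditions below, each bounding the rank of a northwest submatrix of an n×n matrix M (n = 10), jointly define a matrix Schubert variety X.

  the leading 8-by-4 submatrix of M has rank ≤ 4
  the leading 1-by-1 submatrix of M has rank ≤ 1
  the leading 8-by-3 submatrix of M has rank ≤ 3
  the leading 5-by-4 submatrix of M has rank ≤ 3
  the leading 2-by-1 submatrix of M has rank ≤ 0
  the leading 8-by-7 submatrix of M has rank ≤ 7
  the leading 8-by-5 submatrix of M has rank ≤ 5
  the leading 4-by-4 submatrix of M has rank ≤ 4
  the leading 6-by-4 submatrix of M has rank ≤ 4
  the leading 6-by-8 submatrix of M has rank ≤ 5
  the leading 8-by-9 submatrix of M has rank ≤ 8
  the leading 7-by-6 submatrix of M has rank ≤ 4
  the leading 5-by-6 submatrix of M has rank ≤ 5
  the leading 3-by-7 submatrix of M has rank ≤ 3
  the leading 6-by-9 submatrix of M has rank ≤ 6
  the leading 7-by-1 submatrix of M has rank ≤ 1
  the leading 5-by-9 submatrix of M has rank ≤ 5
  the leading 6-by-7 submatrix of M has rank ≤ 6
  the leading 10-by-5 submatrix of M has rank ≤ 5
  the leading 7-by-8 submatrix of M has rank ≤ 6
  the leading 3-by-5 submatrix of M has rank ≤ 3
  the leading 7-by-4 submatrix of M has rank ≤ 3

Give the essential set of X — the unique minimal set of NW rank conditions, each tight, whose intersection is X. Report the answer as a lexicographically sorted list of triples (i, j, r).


The tightest implied rank at each (i,j), from the 22 conditions:

  i=1: 0 1 1 1 1 1 1 1 1 1
  i=2: 0 1 2 2 2 2 2 2 2 2
  i=3: 1 2 3 3 3 3 3 3 3 3
  i=4: 1 2 3 3 4 4 4 4 4 4
  i=5: 1 2 3 3 4 4 5 5 5 5
  i=6: 1 2 3 3 4 4 5 5 6 6
  i=7: 1 2 3 3 4 4 5 6 7 7
  i=8: 1 2 3 4 5 5 6 7 8 8
  i=9: 1 2 3 4 5 6 7 8 9 9
  i=10: 1 2 3 4 5 6 7 8 9 10

giving w = (2, 3, 1, 5, 7, 9, 8, 4, 6, 10) via Δ²R.

|D(w)|=10, |Ess(w)|=4:

[(2, 1, 0), (6, 8, 5), (7, 4, 3), (7, 6, 4)]


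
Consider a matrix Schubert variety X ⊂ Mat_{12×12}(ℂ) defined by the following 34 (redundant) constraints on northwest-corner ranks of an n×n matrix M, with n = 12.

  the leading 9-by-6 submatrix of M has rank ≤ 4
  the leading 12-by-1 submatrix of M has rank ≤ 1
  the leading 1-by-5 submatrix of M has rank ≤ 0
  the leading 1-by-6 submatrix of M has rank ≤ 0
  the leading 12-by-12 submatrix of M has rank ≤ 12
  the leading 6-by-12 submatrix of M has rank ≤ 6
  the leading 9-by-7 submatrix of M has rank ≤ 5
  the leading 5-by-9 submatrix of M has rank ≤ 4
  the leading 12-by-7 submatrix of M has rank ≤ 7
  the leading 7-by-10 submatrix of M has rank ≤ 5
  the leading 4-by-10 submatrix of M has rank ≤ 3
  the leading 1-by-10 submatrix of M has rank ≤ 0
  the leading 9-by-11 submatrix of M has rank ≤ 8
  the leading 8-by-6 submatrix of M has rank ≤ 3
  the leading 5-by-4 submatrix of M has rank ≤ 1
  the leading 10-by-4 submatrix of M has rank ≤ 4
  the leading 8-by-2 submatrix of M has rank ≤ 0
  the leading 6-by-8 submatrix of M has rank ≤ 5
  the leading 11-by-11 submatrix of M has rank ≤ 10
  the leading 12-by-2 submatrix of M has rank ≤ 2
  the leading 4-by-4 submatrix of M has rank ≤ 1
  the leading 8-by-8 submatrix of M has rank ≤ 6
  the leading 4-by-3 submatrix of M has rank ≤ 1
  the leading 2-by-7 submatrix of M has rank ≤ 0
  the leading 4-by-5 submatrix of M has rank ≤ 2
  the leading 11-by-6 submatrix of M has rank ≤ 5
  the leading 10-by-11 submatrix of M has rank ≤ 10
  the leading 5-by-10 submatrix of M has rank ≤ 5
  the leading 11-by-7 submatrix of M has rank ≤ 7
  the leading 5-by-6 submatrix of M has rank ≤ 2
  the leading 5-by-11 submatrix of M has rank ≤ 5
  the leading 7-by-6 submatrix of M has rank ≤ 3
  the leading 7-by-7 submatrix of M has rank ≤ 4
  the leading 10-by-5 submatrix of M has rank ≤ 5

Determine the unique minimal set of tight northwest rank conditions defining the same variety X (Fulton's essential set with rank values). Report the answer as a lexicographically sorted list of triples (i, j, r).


The tightest implied rank at each (i,j), from the 34 conditions:

  i=1: 0  0  0  0  0  0  0  0  0  0  1  1
  i=2: 0  0  0  0  0  0  0  1  1  1  2  2
  i=3: 0  0  1  1  1  1  1  2  2  2  3  3
  i=4: 0  0  1  1  2  2  2  3  3  3  4  4
  i=5: 0  0  1  1  2  2  3  4  4  4  5  5
  i=6: 0  0  1  2  3  3  4  5  5  5  6  6
  i=7: 0  0  1  2  3  3  4  5  5  5  6  7
  i=8: 0  0  1  2  3  3  4  5  6  6  7  8
  i=9: 1  1  2  3  4  4  5  6  7  7  8  9
  i=10: 1  2  3  4  5  5  6  7  8  8  9  10
  i=11: 1  2  3  4  5  5  6  7  8  9  10  11
  i=12: 1  2  3  4  5  6  7  8  9  10  11  12

so w = (11, 8, 3, 5, 7, 4, 12, 9, 1, 2, 10, 6).

8 SE-corners of the 37-cell Rothe diagram give Ess(w):

[(1, 10, 0), (2, 7, 0), (5, 4, 1), (5, 6, 2), (7, 10, 5), (8, 2, 0), (8, 6, 3), (11, 6, 5)]


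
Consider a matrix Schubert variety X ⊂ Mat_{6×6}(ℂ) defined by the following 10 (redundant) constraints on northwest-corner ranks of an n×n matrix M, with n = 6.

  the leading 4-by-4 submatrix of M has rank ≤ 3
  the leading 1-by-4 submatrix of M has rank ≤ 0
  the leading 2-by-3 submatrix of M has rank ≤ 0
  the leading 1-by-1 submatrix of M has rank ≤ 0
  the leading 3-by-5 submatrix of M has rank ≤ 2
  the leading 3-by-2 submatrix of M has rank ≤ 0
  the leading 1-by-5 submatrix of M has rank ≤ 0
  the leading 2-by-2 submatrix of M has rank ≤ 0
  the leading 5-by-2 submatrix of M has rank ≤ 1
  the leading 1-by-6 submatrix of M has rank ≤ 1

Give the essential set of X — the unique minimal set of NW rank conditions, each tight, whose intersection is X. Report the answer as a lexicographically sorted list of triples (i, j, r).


Propagating the 10 rank bounds to every northwest block:

  i=1: 0 0 0 0 0 1
  i=2: 0 0 0 1 1 2
  i=3: 0 0 1 2 2 3
  i=4: 1 1 2 3 3 4
  i=5: 1 1 2 3 4 5
  i=6: 1 2 3 4 5 6

so w = (6, 4, 3, 1, 5, 2).

D(w) has 11 cells with 4 SE-corners; essential set:

[(1, 5, 0), (2, 3, 0), (3, 2, 0), (5, 2, 1)]
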